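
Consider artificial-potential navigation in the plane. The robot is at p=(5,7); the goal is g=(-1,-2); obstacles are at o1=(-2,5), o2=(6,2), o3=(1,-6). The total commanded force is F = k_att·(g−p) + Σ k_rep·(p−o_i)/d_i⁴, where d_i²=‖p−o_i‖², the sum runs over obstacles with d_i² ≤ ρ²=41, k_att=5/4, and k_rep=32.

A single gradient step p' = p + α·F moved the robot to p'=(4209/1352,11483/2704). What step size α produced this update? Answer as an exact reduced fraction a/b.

α = 1/4

F_att = 5/4·(g−p) = 5/4·(-6,-9) = (-7.5000,-11.2500)
o1: d²=53 > ρ²=41 → inactive
o2: d²=26 ≤ ρ²=41; F_rep = 32·(-1,5)/26² = (-0.0473,0.2367)
o3: d²=185 > ρ²=41 → inactive
F = F_att + ΣF_rep = (-7.5473,-11.0133)
Δp = p'−p = (-1.8868,-2.7533); α = Δx/Fx = (-2551/1352) / (-2551/338) = 1/4
check: Δy/Fy = (-7445/2704) / (-7445/676) = 1/4 ✓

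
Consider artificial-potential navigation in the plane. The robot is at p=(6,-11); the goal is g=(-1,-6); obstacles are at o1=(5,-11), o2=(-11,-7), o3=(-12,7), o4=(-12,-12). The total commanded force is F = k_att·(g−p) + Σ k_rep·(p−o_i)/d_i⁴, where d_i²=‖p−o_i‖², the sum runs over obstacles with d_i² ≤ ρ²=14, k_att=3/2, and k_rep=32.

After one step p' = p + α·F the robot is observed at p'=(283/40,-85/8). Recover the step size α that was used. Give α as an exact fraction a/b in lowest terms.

α = 1/20

F_att = 3/2·(g−p) = 3/2·(-7,5) = (-10.5000,7.5000)
o1: d²=1 ≤ ρ²=14; F_rep = 32·(1,0)/1² = (32.0000,0.0000)
o2: d²=305 > ρ²=14 → inactive
o3: d²=648 > ρ²=14 → inactive
o4: d²=325 > ρ²=14 → inactive
F = F_att + ΣF_rep = (21.5000,7.5000)
Δp = p'−p = (1.0750,0.3750); α = Δx/Fx = (43/40) / (43/2) = 1/20
check: Δy/Fy = (3/8) / (15/2) = 1/20 ✓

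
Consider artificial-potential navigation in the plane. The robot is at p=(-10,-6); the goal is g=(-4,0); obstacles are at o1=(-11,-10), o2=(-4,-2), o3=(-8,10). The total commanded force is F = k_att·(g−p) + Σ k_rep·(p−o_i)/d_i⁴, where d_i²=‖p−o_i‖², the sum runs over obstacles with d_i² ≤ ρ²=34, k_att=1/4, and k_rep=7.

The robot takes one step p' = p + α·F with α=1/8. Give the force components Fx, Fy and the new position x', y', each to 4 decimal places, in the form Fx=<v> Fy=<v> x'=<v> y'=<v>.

F_att = 1/4·(g−p) = 1/4·(6,6) = (1.5000,1.5000)
o1: d²=17 ≤ ρ²=34; F_rep = 7·(1,4)/17² = (0.0242,0.0969)
o2: d²=52 > ρ²=34 → inactive
o3: d²=260 > ρ²=34 → inactive
F = F_att + ΣF_rep = (1.5242,1.5969)
p' = p + 1/8·F = (-9.8095,-5.8004)

Fx=1.5242 Fy=1.5969 x'=-9.8095 y'=-5.8004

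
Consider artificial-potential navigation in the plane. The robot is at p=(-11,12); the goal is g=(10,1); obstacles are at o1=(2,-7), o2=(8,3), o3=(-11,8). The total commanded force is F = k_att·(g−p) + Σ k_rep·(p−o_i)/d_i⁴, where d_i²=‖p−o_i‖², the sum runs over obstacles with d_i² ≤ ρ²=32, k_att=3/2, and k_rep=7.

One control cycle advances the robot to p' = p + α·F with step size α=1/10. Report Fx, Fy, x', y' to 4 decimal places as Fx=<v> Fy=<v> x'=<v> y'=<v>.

F_att = 3/2·(g−p) = 3/2·(21,-11) = (31.5000,-16.5000)
o1: d²=530 > ρ²=32 → inactive
o2: d²=442 > ρ²=32 → inactive
o3: d²=16 ≤ ρ²=32; F_rep = 7·(0,4)/16² = (0.0000,0.1094)
F = F_att + ΣF_rep = (31.5000,-16.3906)
p' = p + 1/10·F = (-7.8500,10.3609)

Fx=31.5000 Fy=-16.3906 x'=-7.8500 y'=10.3609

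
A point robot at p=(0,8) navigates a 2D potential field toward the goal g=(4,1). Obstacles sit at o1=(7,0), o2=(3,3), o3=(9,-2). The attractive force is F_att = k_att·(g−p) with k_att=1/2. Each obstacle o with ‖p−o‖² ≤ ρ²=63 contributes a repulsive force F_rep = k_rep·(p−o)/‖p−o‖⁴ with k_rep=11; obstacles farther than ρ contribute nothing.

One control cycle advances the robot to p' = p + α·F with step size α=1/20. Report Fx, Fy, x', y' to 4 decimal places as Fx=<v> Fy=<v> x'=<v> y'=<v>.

Fx=1.9715 Fy=-3.4524 x'=0.0986 y'=7.8274

F_att = 1/2·(g−p) = 1/2·(4,-7) = (2.0000,-3.5000)
o1: d²=113 > ρ²=63 → inactive
o2: d²=34 ≤ ρ²=63; F_rep = 11·(-3,5)/34² = (-0.0285,0.0476)
o3: d²=181 > ρ²=63 → inactive
F = F_att + ΣF_rep = (1.9715,-3.4524)
p' = p + 1/20·F = (0.0986,7.8274)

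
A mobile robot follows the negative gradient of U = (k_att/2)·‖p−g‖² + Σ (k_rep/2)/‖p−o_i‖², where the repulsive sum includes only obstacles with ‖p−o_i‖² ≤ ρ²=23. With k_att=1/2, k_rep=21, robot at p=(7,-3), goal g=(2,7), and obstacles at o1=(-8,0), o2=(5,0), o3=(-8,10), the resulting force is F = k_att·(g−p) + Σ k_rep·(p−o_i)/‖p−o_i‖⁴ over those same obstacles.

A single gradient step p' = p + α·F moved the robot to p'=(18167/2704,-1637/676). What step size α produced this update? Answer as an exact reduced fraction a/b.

α = 1/8

F_att = 1/2·(g−p) = 1/2·(-5,10) = (-2.5000,5.0000)
o1: d²=234 > ρ²=23 → inactive
o2: d²=13 ≤ ρ²=23; F_rep = 21·(2,-3)/13² = (0.2485,-0.3728)
o3: d²=394 > ρ²=23 → inactive
F = F_att + ΣF_rep = (-2.2515,4.6272)
Δp = p'−p = (-0.2814,0.5784); α = Δx/Fx = (-761/2704) / (-761/338) = 1/8
check: Δy/Fy = (391/676) / (782/169) = 1/8 ✓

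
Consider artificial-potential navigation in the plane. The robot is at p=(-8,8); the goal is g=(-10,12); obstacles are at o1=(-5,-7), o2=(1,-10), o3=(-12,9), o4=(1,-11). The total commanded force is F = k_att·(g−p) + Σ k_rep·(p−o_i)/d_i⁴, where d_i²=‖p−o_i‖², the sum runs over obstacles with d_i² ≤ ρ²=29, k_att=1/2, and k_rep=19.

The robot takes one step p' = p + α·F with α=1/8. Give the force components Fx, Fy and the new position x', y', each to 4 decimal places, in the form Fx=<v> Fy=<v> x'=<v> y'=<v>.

Fx=-0.7370 Fy=1.9343 x'=-8.0921 y'=8.2418

F_att = 1/2·(g−p) = 1/2·(-2,4) = (-1.0000,2.0000)
o1: d²=234 > ρ²=29 → inactive
o2: d²=405 > ρ²=29 → inactive
o3: d²=17 ≤ ρ²=29; F_rep = 19·(4,-1)/17² = (0.2630,-0.0657)
o4: d²=442 > ρ²=29 → inactive
F = F_att + ΣF_rep = (-0.7370,1.9343)
p' = p + 1/8·F = (-8.0921,8.2418)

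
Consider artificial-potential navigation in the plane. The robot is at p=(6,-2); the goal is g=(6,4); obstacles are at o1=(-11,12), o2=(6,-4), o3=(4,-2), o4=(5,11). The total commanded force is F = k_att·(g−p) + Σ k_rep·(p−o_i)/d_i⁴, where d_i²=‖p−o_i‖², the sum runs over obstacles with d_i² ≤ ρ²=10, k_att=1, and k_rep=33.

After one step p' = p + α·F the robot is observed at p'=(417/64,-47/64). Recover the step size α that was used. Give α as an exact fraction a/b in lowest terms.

F_att = 1·(g−p) = 1·(0,6) = (0.0000,6.0000)
o1: d²=485 > ρ²=10 → inactive
o2: d²=4 ≤ ρ²=10; F_rep = 33·(0,2)/4² = (0.0000,4.1250)
o3: d²=4 ≤ ρ²=10; F_rep = 33·(2,0)/4² = (4.1250,0.0000)
o4: d²=170 > ρ²=10 → inactive
F = F_att + ΣF_rep = (4.1250,10.1250)
Δp = p'−p = (0.5156,1.2656); α = Δx/Fx = (33/64) / (33/8) = 1/8
check: Δy/Fy = (81/64) / (81/8) = 1/8 ✓

α = 1/8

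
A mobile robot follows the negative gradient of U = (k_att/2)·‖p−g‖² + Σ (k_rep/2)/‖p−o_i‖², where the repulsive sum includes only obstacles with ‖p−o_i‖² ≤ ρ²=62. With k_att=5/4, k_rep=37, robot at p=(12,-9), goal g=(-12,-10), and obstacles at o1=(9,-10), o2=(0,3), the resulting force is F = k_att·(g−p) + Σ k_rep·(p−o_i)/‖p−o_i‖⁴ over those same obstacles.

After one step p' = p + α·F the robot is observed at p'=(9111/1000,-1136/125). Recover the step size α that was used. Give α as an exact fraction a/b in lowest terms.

F_att = 5/4·(g−p) = 5/4·(-24,-1) = (-30.0000,-1.2500)
o1: d²=10 ≤ ρ²=62; F_rep = 37·(3,1)/10² = (1.1100,0.3700)
o2: d²=288 > ρ²=62 → inactive
F = F_att + ΣF_rep = (-28.8900,-0.8800)
Δp = p'−p = (-2.8890,-0.0880); α = Δx/Fx = (-2889/1000) / (-2889/100) = 1/10
check: Δy/Fy = (-11/125) / (-22/25) = 1/10 ✓

α = 1/10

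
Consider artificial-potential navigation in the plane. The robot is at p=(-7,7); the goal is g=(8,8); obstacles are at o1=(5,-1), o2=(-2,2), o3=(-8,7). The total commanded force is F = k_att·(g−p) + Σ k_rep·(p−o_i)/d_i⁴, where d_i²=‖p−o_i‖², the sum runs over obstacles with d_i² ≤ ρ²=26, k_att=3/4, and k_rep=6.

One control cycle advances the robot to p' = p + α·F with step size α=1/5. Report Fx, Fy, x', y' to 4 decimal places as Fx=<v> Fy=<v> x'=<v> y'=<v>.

F_att = 3/4·(g−p) = 3/4·(15,1) = (11.2500,0.7500)
o1: d²=208 > ρ²=26 → inactive
o2: d²=50 > ρ²=26 → inactive
o3: d²=1 ≤ ρ²=26; F_rep = 6·(1,0)/1² = (6.0000,0.0000)
F = F_att + ΣF_rep = (17.2500,0.7500)
p' = p + 1/5·F = (-3.5500,7.1500)

Fx=17.2500 Fy=0.7500 x'=-3.5500 y'=7.1500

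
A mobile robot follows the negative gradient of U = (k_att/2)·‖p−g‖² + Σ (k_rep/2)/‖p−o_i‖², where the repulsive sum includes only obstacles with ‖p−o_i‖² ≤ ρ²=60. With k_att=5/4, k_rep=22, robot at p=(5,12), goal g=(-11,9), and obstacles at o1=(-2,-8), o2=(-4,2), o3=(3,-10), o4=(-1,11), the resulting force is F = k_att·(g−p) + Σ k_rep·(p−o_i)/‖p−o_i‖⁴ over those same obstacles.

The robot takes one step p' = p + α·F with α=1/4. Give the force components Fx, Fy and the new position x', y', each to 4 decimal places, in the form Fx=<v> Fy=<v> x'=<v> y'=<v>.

Fx=-19.9036 Fy=-3.7339 x'=0.0241 y'=11.0665

F_att = 5/4·(g−p) = 5/4·(-16,-3) = (-20.0000,-3.7500)
o1: d²=449 > ρ²=60 → inactive
o2: d²=181 > ρ²=60 → inactive
o3: d²=488 > ρ²=60 → inactive
o4: d²=37 ≤ ρ²=60; F_rep = 22·(6,1)/37² = (0.0964,0.0161)
F = F_att + ΣF_rep = (-19.9036,-3.7339)
p' = p + 1/4·F = (0.0241,11.0665)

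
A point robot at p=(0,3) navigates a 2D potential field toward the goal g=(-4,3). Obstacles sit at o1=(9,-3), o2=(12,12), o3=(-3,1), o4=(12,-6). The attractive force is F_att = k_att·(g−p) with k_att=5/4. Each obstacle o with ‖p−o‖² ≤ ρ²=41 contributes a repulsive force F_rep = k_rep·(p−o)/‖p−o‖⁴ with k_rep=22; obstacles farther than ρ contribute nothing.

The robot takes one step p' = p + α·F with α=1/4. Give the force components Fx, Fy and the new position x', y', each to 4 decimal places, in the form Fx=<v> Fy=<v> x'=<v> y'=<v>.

F_att = 5/4·(g−p) = 5/4·(-4,0) = (-5.0000,0.0000)
o1: d²=117 > ρ²=41 → inactive
o2: d²=225 > ρ²=41 → inactive
o3: d²=13 ≤ ρ²=41; F_rep = 22·(3,2)/13² = (0.3905,0.2604)
o4: d²=225 > ρ²=41 → inactive
F = F_att + ΣF_rep = (-4.6095,0.2604)
p' = p + 1/4·F = (-1.1524,3.0651)

Fx=-4.6095 Fy=0.2604 x'=-1.1524 y'=3.0651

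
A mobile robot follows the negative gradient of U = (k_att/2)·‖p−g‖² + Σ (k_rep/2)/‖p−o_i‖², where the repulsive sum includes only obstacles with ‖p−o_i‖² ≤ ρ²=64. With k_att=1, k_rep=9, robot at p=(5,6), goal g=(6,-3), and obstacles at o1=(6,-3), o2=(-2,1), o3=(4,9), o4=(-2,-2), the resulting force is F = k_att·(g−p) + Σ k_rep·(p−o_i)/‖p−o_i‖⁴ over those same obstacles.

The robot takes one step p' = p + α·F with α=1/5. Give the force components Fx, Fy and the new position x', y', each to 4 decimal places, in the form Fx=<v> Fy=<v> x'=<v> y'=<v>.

Fx=1.0900 Fy=-9.2700 x'=5.2180 y'=4.1460

F_att = 1·(g−p) = 1·(1,-9) = (1.0000,-9.0000)
o1: d²=82 > ρ²=64 → inactive
o2: d²=74 > ρ²=64 → inactive
o3: d²=10 ≤ ρ²=64; F_rep = 9·(1,-3)/10² = (0.0900,-0.2700)
o4: d²=113 > ρ²=64 → inactive
F = F_att + ΣF_rep = (1.0900,-9.2700)
p' = p + 1/5·F = (5.2180,4.1460)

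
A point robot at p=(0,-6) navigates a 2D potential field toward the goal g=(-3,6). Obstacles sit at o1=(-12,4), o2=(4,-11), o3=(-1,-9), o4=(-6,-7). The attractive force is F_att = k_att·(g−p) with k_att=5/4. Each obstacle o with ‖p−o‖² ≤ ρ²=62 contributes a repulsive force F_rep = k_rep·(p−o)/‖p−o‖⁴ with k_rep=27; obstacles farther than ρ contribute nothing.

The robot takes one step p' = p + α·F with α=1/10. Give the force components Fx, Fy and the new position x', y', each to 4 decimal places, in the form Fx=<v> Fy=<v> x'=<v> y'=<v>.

F_att = 5/4·(g−p) = 5/4·(-3,12) = (-3.7500,15.0000)
o1: d²=244 > ρ²=62 → inactive
o2: d²=41 ≤ ρ²=62; F_rep = 27·(-4,5)/41² = (-0.0642,0.0803)
o3: d²=10 ≤ ρ²=62; F_rep = 27·(1,3)/10² = (0.2700,0.8100)
o4: d²=37 ≤ ρ²=62; F_rep = 27·(6,1)/37² = (0.1183,0.0197)
F = F_att + ΣF_rep = (-3.4259,15.9100)
p' = p + 1/10·F = (-0.3426,-4.4090)

Fx=-3.4259 Fy=15.9100 x'=-0.3426 y'=-4.4090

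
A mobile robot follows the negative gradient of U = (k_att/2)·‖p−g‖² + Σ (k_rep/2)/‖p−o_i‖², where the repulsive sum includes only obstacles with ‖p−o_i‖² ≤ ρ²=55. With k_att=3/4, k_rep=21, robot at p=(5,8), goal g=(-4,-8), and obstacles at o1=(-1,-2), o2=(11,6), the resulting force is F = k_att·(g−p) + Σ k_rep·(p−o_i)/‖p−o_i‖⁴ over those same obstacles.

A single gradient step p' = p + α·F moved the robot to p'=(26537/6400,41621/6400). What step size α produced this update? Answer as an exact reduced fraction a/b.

F_att = 3/4·(g−p) = 3/4·(-9,-16) = (-6.7500,-12.0000)
o1: d²=136 > ρ²=55 → inactive
o2: d²=40 ≤ ρ²=55; F_rep = 21·(-6,2)/40² = (-0.0788,0.0262)
F = F_att + ΣF_rep = (-6.8288,-11.9738)
Δp = p'−p = (-0.8536,-1.4967); α = Δx/Fx = (-5463/6400) / (-5463/800) = 1/8
check: Δy/Fy = (-9579/6400) / (-9579/800) = 1/8 ✓

α = 1/8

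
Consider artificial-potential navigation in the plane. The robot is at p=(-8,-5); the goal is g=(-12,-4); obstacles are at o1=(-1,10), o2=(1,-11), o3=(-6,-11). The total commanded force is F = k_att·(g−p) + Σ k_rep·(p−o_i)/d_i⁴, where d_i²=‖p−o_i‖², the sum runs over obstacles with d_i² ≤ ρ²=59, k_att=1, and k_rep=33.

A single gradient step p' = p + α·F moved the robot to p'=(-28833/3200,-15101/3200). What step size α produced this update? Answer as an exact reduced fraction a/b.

α = 1/4

F_att = 1·(g−p) = 1·(-4,1) = (-4.0000,1.0000)
o1: d²=274 > ρ²=59 → inactive
o2: d²=117 > ρ²=59 → inactive
o3: d²=40 ≤ ρ²=59; F_rep = 33·(-2,6)/40² = (-0.0413,0.1237)
F = F_att + ΣF_rep = (-4.0412,1.1238)
Δp = p'−p = (-1.0103,0.2809); α = Δx/Fx = (-3233/3200) / (-3233/800) = 1/4
check: Δy/Fy = (899/3200) / (899/800) = 1/4 ✓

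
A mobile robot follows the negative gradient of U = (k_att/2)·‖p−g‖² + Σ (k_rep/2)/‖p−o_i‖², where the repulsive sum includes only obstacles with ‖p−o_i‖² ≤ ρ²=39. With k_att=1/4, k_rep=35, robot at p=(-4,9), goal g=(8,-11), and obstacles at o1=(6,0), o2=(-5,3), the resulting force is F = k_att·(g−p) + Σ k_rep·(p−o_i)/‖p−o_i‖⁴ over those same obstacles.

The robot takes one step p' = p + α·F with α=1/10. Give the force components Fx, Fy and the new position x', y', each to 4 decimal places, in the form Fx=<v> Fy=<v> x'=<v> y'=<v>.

Fx=3.0256 Fy=-4.8466 x'=-3.6974 y'=8.5153

F_att = 1/4·(g−p) = 1/4·(12,-20) = (3.0000,-5.0000)
o1: d²=181 > ρ²=39 → inactive
o2: d²=37 ≤ ρ²=39; F_rep = 35·(1,6)/37² = (0.0256,0.1534)
F = F_att + ΣF_rep = (3.0256,-4.8466)
p' = p + 1/10·F = (-3.6974,8.5153)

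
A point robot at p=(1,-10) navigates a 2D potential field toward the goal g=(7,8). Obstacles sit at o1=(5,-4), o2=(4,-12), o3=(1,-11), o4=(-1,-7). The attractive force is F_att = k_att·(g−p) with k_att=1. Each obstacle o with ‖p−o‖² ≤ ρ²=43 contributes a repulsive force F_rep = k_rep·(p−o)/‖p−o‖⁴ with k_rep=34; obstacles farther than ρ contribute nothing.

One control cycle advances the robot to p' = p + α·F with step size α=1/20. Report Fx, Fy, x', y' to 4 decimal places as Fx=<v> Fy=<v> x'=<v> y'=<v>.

Fx=5.7988 Fy=51.7988 x'=1.2899 y'=-7.4101

F_att = 1·(g−p) = 1·(6,18) = (6.0000,18.0000)
o1: d²=52 > ρ²=43 → inactive
o2: d²=13 ≤ ρ²=43; F_rep = 34·(-3,2)/13² = (-0.6036,0.4024)
o3: d²=1 ≤ ρ²=43; F_rep = 34·(0,1)/1² = (0.0000,34.0000)
o4: d²=13 ≤ ρ²=43; F_rep = 34·(2,-3)/13² = (0.4024,-0.6036)
F = F_att + ΣF_rep = (5.7988,51.7988)
p' = p + 1/20·F = (1.2899,-7.4101)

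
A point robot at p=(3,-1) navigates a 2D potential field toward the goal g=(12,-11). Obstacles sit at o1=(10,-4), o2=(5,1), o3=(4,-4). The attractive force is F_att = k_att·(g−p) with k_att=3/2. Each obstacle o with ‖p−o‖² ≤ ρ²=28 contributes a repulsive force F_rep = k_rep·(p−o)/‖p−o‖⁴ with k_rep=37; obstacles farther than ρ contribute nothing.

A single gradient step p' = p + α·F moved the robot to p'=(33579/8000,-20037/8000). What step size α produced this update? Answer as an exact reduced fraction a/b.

α = 1/10

F_att = 3/2·(g−p) = 3/2·(9,-10) = (13.5000,-15.0000)
o1: d²=58 > ρ²=28 → inactive
o2: d²=8 ≤ ρ²=28; F_rep = 37·(-2,-2)/8² = (-1.1562,-1.1562)
o3: d²=10 ≤ ρ²=28; F_rep = 37·(-1,3)/10² = (-0.3700,1.1100)
F = F_att + ΣF_rep = (11.9738,-15.0463)
Δp = p'−p = (1.1974,-1.5046); α = Δx/Fx = (9579/8000) / (9579/800) = 1/10
check: Δy/Fy = (-12037/8000) / (-12037/800) = 1/10 ✓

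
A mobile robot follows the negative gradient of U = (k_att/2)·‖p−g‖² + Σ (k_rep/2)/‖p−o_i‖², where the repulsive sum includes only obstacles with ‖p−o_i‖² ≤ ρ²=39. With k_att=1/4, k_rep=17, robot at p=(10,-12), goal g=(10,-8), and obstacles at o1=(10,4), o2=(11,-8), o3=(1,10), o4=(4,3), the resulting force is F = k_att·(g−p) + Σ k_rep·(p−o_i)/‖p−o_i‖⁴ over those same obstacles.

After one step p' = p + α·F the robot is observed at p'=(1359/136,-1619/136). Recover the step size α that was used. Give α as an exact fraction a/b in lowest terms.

F_att = 1/4·(g−p) = 1/4·(0,4) = (0.0000,1.0000)
o1: d²=256 > ρ²=39 → inactive
o2: d²=17 ≤ ρ²=39; F_rep = 17·(-1,-4)/17² = (-0.0588,-0.2353)
o3: d²=565 > ρ²=39 → inactive
o4: d²=261 > ρ²=39 → inactive
F = F_att + ΣF_rep = (-0.0588,0.7647)
Δp = p'−p = (-0.0074,0.0956); α = Δx/Fx = (-1/136) / (-1/17) = 1/8
check: Δy/Fy = (13/136) / (13/17) = 1/8 ✓

α = 1/8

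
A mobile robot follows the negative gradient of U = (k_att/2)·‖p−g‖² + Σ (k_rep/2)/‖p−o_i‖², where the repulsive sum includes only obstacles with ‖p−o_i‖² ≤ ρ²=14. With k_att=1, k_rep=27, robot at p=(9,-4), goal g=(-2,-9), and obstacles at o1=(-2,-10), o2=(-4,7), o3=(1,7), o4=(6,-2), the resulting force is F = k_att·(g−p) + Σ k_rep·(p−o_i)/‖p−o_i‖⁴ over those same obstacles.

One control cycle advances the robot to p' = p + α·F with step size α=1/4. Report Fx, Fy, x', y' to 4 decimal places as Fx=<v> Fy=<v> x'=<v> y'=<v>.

F_att = 1·(g−p) = 1·(-11,-5) = (-11.0000,-5.0000)
o1: d²=157 > ρ²=14 → inactive
o2: d²=290 > ρ²=14 → inactive
o3: d²=185 > ρ²=14 → inactive
o4: d²=13 ≤ ρ²=14; F_rep = 27·(3,-2)/13² = (0.4793,-0.3195)
F = F_att + ΣF_rep = (-10.5207,-5.3195)
p' = p + 1/4·F = (6.3698,-5.3299)

Fx=-10.5207 Fy=-5.3195 x'=6.3698 y'=-5.3299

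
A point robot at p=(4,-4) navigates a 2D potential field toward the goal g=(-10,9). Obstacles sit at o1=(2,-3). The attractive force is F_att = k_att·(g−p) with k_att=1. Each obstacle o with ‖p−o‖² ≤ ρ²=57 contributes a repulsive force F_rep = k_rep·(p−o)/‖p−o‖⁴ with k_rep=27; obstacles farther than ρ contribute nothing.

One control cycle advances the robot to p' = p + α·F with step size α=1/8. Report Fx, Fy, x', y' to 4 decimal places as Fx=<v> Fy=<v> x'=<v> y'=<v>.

Fx=-11.8400 Fy=11.9200 x'=2.5200 y'=-2.5100

F_att = 1·(g−p) = 1·(-14,13) = (-14.0000,13.0000)
o1: d²=5 ≤ ρ²=57; F_rep = 27·(2,-1)/5² = (2.1600,-1.0800)
F = F_att + ΣF_rep = (-11.8400,11.9200)
p' = p + 1/8·F = (2.5200,-2.5100)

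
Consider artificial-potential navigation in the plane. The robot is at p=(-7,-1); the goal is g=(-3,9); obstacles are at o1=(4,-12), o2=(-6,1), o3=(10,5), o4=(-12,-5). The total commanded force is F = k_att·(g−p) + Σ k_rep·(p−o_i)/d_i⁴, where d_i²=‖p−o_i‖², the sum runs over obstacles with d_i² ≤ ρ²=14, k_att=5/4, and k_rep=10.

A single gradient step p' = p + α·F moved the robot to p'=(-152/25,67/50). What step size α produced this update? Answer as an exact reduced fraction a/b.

F_att = 5/4·(g−p) = 5/4·(4,10) = (5.0000,12.5000)
o1: d²=242 > ρ²=14 → inactive
o2: d²=5 ≤ ρ²=14; F_rep = 10·(-1,-2)/5² = (-0.4000,-0.8000)
o3: d²=325 > ρ²=14 → inactive
o4: d²=41 > ρ²=14 → inactive
F = F_att + ΣF_rep = (4.6000,11.7000)
Δp = p'−p = (0.9200,2.3400); α = Δx/Fx = (23/25) / (23/5) = 1/5
check: Δy/Fy = (117/50) / (117/10) = 1/5 ✓

α = 1/5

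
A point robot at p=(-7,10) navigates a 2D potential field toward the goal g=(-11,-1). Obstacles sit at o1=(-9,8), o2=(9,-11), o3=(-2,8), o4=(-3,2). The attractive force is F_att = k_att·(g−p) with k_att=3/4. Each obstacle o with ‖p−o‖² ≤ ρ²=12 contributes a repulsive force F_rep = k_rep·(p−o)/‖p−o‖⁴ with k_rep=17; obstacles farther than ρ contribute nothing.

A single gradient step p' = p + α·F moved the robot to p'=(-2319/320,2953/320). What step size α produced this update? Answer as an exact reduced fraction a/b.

F_att = 3/4·(g−p) = 3/4·(-4,-11) = (-3.0000,-8.2500)
o1: d²=8 ≤ ρ²=12; F_rep = 17·(2,2)/8² = (0.5312,0.5312)
o2: d²=697 > ρ²=12 → inactive
o3: d²=29 > ρ²=12 → inactive
o4: d²=80 > ρ²=12 → inactive
F = F_att + ΣF_rep = (-2.4688,-7.7188)
Δp = p'−p = (-0.2469,-0.7719); α = Δx/Fx = (-79/320) / (-79/32) = 1/10
check: Δy/Fy = (-247/320) / (-247/32) = 1/10 ✓

α = 1/10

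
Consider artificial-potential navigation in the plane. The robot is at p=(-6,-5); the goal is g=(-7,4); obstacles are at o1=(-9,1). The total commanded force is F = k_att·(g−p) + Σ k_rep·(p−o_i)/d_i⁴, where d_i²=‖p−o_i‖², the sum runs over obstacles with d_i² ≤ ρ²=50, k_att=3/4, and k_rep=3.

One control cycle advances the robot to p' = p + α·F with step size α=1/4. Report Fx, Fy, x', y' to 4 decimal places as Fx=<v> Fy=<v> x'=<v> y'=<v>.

Fx=-0.7456 Fy=6.7411 x'=-6.1864 y'=-3.3147

F_att = 3/4·(g−p) = 3/4·(-1,9) = (-0.7500,6.7500)
o1: d²=45 ≤ ρ²=50; F_rep = 3·(3,-6)/45² = (0.0044,-0.0089)
F = F_att + ΣF_rep = (-0.7456,6.7411)
p' = p + 1/4·F = (-6.1864,-3.3147)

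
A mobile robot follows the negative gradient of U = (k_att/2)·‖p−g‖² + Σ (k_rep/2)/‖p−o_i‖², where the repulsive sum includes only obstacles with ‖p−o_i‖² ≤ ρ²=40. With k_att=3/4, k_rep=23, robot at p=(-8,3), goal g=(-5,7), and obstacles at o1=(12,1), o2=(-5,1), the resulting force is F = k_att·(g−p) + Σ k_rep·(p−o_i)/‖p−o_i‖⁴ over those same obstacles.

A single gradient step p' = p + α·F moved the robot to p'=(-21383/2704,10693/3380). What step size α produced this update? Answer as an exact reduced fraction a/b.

F_att = 3/4·(g−p) = 3/4·(3,4) = (2.2500,3.0000)
o1: d²=404 > ρ²=40 → inactive
o2: d²=13 ≤ ρ²=40; F_rep = 23·(-3,2)/13² = (-0.4083,0.2722)
F = F_att + ΣF_rep = (1.8417,3.2722)
Δp = p'−p = (0.0921,0.1636); α = Δx/Fx = (249/2704) / (1245/676) = 1/20
check: Δy/Fy = (553/3380) / (553/169) = 1/20 ✓

α = 1/20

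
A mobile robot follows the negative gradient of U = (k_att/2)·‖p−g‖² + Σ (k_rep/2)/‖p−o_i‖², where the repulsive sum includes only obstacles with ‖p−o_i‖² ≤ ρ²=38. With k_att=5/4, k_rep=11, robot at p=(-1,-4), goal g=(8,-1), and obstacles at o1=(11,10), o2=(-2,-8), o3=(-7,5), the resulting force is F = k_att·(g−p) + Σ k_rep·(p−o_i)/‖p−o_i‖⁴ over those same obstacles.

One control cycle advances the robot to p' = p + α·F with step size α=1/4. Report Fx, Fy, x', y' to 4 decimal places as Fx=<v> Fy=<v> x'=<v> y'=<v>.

F_att = 5/4·(g−p) = 5/4·(9,3) = (11.2500,3.7500)
o1: d²=340 > ρ²=38 → inactive
o2: d²=17 ≤ ρ²=38; F_rep = 11·(1,4)/17² = (0.0381,0.1522)
o3: d²=117 > ρ²=38 → inactive
F = F_att + ΣF_rep = (11.2881,3.9022)
p' = p + 1/4·F = (1.8220,-3.0244)

Fx=11.2881 Fy=3.9022 x'=1.8220 y'=-3.0244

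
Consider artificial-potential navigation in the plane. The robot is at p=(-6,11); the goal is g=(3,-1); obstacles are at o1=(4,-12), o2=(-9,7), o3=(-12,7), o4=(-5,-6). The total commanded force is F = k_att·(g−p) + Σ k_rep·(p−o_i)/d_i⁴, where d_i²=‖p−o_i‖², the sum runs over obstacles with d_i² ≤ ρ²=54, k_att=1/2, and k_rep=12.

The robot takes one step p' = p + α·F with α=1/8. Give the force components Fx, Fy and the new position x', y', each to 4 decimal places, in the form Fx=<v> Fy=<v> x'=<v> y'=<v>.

F_att = 1/2·(g−p) = 1/2·(9,-12) = (4.5000,-6.0000)
o1: d²=629 > ρ²=54 → inactive
o2: d²=25 ≤ ρ²=54; F_rep = 12·(3,4)/25² = (0.0576,0.0768)
o3: d²=52 ≤ ρ²=54; F_rep = 12·(6,4)/52² = (0.0266,0.0178)
o4: d²=290 > ρ²=54 → inactive
F = F_att + ΣF_rep = (4.5842,-5.9054)
p' = p + 1/8·F = (-5.4270,10.2618)

Fx=4.5842 Fy=-5.9054 x'=-5.4270 y'=10.2618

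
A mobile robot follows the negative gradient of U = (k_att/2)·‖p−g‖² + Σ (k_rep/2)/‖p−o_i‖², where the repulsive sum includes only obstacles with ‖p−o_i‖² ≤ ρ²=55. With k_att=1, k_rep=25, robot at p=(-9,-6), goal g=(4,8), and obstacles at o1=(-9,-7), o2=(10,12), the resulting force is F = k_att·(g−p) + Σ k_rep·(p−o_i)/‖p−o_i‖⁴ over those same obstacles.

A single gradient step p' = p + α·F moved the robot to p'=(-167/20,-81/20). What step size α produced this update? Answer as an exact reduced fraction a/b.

α = 1/20

F_att = 1·(g−p) = 1·(13,14) = (13.0000,14.0000)
o1: d²=1 ≤ ρ²=55; F_rep = 25·(0,1)/1² = (0.0000,25.0000)
o2: d²=685 > ρ²=55 → inactive
F = F_att + ΣF_rep = (13.0000,39.0000)
Δp = p'−p = (0.6500,1.9500); α = Δx/Fx = (13/20) / (13) = 1/20
check: Δy/Fy = (39/20) / (39) = 1/20 ✓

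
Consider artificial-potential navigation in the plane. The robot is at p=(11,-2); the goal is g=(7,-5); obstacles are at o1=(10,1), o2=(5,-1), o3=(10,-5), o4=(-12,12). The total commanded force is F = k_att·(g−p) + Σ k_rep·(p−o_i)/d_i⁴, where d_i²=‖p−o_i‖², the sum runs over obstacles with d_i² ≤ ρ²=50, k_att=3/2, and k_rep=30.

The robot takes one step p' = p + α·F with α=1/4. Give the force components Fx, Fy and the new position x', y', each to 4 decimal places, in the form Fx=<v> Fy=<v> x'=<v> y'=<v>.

Fx=-5.2685 Fy=-4.5219 x'=9.6829 y'=-3.1305

F_att = 3/2·(g−p) = 3/2·(-4,-3) = (-6.0000,-4.5000)
o1: d²=10 ≤ ρ²=50; F_rep = 30·(1,-3)/10² = (0.3000,-0.9000)
o2: d²=37 ≤ ρ²=50; F_rep = 30·(6,-1)/37² = (0.1315,-0.0219)
o3: d²=10 ≤ ρ²=50; F_rep = 30·(1,3)/10² = (0.3000,0.9000)
o4: d²=725 > ρ²=50 → inactive
F = F_att + ΣF_rep = (-5.2685,-4.5219)
p' = p + 1/4·F = (9.6829,-3.1305)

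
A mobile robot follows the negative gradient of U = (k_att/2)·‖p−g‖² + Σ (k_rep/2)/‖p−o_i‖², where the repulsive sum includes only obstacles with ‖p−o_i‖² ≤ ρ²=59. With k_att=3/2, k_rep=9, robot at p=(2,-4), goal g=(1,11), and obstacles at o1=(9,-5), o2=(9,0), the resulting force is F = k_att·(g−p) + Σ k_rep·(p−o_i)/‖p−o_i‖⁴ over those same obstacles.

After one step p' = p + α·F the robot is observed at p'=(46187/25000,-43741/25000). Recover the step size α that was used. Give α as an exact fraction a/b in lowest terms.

α = 1/10

F_att = 3/2·(g−p) = 3/2·(-1,15) = (-1.5000,22.5000)
o1: d²=50 ≤ ρ²=59; F_rep = 9·(-7,1)/50² = (-0.0252,0.0036)
o2: d²=65 > ρ²=59 → inactive
F = F_att + ΣF_rep = (-1.5252,22.5036)
Δp = p'−p = (-0.1525,2.2504); α = Δx/Fx = (-3813/25000) / (-3813/2500) = 1/10
check: Δy/Fy = (56259/25000) / (56259/2500) = 1/10 ✓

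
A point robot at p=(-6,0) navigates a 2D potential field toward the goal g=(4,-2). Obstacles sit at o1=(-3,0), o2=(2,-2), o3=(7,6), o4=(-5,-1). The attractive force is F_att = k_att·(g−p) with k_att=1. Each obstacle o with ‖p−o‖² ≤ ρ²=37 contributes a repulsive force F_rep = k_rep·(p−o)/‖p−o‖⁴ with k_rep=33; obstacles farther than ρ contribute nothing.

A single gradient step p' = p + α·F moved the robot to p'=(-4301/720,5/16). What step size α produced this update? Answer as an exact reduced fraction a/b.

α = 1/20

F_att = 1·(g−p) = 1·(10,-2) = (10.0000,-2.0000)
o1: d²=9 ≤ ρ²=37; F_rep = 33·(-3,0)/9² = (-1.2222,0.0000)
o2: d²=68 > ρ²=37 → inactive
o3: d²=205 > ρ²=37 → inactive
o4: d²=2 ≤ ρ²=37; F_rep = 33·(-1,1)/2² = (-8.2500,8.2500)
F = F_att + ΣF_rep = (0.5278,6.2500)
Δp = p'−p = (0.0264,0.3125); α = Δx/Fx = (19/720) / (19/36) = 1/20
check: Δy/Fy = (5/16) / (25/4) = 1/20 ✓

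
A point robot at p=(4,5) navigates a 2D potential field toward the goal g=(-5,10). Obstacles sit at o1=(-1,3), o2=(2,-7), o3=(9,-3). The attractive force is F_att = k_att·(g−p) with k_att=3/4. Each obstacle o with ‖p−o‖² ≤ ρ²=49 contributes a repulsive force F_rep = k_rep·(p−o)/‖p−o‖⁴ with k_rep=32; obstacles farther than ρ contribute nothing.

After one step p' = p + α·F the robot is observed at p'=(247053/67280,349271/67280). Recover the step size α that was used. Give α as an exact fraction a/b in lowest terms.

F_att = 3/4·(g−p) = 3/4·(-9,5) = (-6.7500,3.7500)
o1: d²=29 ≤ ρ²=49; F_rep = 32·(5,2)/29² = (0.1902,0.0761)
o2: d²=148 > ρ²=49 → inactive
o3: d²=89 > ρ²=49 → inactive
F = F_att + ΣF_rep = (-6.5598,3.8261)
Δp = p'−p = (-0.3280,0.1913); α = Δx/Fx = (-22067/67280) / (-22067/3364) = 1/20
check: Δy/Fy = (12871/67280) / (12871/3364) = 1/20 ✓

α = 1/20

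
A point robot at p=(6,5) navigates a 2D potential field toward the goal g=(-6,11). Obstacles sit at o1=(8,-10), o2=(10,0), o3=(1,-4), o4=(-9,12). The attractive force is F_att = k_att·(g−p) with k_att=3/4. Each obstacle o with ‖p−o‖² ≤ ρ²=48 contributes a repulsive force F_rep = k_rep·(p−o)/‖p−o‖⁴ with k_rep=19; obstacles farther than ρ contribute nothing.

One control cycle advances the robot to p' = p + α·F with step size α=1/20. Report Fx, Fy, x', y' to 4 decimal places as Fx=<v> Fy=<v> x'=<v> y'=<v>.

F_att = 3/4·(g−p) = 3/4·(-12,6) = (-9.0000,4.5000)
o1: d²=229 > ρ²=48 → inactive
o2: d²=41 ≤ ρ²=48; F_rep = 19·(-4,5)/41² = (-0.0452,0.0565)
o3: d²=106 > ρ²=48 → inactive
o4: d²=274 > ρ²=48 → inactive
F = F_att + ΣF_rep = (-9.0452,4.5565)
p' = p + 1/20·F = (5.5477,5.2278)

Fx=-9.0452 Fy=4.5565 x'=5.5477 y'=5.2278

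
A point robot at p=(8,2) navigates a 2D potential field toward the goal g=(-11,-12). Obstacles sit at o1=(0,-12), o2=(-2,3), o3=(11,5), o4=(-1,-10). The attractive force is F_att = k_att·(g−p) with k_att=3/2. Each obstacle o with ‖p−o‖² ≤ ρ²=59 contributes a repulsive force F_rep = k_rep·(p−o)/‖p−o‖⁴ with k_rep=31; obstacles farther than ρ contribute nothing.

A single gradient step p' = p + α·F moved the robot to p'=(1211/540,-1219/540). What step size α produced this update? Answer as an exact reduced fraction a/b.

F_att = 3/2·(g−p) = 3/2·(-19,-14) = (-28.5000,-21.0000)
o1: d²=260 > ρ²=59 → inactive
o2: d²=101 > ρ²=59 → inactive
o3: d²=18 ≤ ρ²=59; F_rep = 31·(-3,-3)/18² = (-0.2870,-0.2870)
o4: d²=225 > ρ²=59 → inactive
F = F_att + ΣF_rep = (-28.7870,-21.2870)
Δp = p'−p = (-5.7574,-4.2574); α = Δx/Fx = (-3109/540) / (-3109/108) = 1/5
check: Δy/Fy = (-2299/540) / (-2299/108) = 1/5 ✓

α = 1/5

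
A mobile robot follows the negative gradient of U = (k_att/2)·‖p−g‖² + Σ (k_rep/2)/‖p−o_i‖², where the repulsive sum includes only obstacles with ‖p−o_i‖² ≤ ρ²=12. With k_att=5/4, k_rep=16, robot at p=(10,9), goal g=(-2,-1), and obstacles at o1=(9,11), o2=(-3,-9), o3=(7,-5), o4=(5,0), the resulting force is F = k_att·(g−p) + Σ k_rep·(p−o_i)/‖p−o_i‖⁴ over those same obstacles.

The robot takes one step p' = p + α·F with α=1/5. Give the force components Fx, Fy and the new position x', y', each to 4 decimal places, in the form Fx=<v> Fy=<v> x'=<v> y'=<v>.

F_att = 5/4·(g−p) = 5/4·(-12,-10) = (-15.0000,-12.5000)
o1: d²=5 ≤ ρ²=12; F_rep = 16·(1,-2)/5² = (0.6400,-1.2800)
o2: d²=493 > ρ²=12 → inactive
o3: d²=205 > ρ²=12 → inactive
o4: d²=106 > ρ²=12 → inactive
F = F_att + ΣF_rep = (-14.3600,-13.7800)
p' = p + 1/5·F = (7.1280,6.2440)

Fx=-14.3600 Fy=-13.7800 x'=7.1280 y'=6.2440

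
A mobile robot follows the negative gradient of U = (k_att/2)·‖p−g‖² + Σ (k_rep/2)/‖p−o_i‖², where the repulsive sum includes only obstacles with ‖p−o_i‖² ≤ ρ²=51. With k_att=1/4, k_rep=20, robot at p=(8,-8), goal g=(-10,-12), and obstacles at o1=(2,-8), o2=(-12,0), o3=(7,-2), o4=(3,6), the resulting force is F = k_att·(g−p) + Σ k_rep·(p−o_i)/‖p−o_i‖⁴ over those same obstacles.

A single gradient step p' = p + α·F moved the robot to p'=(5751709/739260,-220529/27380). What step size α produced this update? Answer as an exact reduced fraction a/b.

α = 1/20

F_att = 1/4·(g−p) = 1/4·(-18,-4) = (-4.5000,-1.0000)
o1: d²=36 ≤ ρ²=51; F_rep = 20·(6,0)/36² = (0.0926,0.0000)
o2: d²=464 > ρ²=51 → inactive
o3: d²=37 ≤ ρ²=51; F_rep = 20·(1,-6)/37² = (0.0146,-0.0877)
o4: d²=221 > ρ²=51 → inactive
F = F_att + ΣF_rep = (-4.3928,-1.0877)
Δp = p'−p = (-0.2196,-0.0544); α = Δx/Fx = (-162371/739260) / (-162371/36963) = 1/20
check: Δy/Fy = (-1489/27380) / (-1489/1369) = 1/20 ✓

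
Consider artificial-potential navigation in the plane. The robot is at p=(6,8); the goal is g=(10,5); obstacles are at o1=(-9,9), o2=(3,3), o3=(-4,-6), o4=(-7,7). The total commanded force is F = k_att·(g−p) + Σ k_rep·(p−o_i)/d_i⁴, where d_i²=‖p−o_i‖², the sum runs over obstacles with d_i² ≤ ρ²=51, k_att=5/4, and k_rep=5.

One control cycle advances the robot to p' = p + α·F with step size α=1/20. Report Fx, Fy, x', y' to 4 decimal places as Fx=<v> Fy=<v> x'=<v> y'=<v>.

F_att = 5/4·(g−p) = 5/4·(4,-3) = (5.0000,-3.7500)
o1: d²=226 > ρ²=51 → inactive
o2: d²=34 ≤ ρ²=51; F_rep = 5·(3,5)/34² = (0.0130,0.0216)
o3: d²=296 > ρ²=51 → inactive
o4: d²=170 > ρ²=51 → inactive
F = F_att + ΣF_rep = (5.0130,-3.7284)
p' = p + 1/20·F = (6.2506,7.8136)

Fx=5.0130 Fy=-3.7284 x'=6.2506 y'=7.8136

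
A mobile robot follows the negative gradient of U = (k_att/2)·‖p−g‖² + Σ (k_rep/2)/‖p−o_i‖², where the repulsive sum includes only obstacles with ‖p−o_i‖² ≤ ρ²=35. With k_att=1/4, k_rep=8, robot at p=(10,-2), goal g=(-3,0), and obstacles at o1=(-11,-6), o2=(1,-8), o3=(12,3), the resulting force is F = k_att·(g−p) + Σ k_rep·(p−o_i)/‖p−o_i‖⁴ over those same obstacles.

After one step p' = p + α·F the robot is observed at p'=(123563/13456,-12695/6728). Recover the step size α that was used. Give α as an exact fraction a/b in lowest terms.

α = 1/4

F_att = 1/4·(g−p) = 1/4·(-13,2) = (-3.2500,0.5000)
o1: d²=457 > ρ²=35 → inactive
o2: d²=117 > ρ²=35 → inactive
o3: d²=29 ≤ ρ²=35; F_rep = 8·(-2,-5)/29² = (-0.0190,-0.0476)
F = F_att + ΣF_rep = (-3.2690,0.4524)
Δp = p'−p = (-0.8173,0.1131); α = Δx/Fx = (-10997/13456) / (-10997/3364) = 1/4
check: Δy/Fy = (761/6728) / (761/1682) = 1/4 ✓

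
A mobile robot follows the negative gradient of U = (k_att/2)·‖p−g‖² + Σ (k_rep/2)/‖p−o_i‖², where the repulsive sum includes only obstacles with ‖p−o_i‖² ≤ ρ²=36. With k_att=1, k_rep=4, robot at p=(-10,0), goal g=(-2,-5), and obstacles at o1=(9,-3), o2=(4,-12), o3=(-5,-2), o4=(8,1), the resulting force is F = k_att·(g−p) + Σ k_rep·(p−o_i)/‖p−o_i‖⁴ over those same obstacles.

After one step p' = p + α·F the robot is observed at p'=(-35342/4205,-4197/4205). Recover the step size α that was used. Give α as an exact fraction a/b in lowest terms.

F_att = 1·(g−p) = 1·(8,-5) = (8.0000,-5.0000)
o1: d²=370 > ρ²=36 → inactive
o2: d²=340 > ρ²=36 → inactive
o3: d²=29 ≤ ρ²=36; F_rep = 4·(-5,2)/29² = (-0.0238,0.0095)
o4: d²=325 > ρ²=36 → inactive
F = F_att + ΣF_rep = (7.9762,-4.9905)
Δp = p'−p = (1.5952,-0.9981); α = Δx/Fx = (6708/4205) / (6708/841) = 1/5
check: Δy/Fy = (-4197/4205) / (-4197/841) = 1/5 ✓

α = 1/5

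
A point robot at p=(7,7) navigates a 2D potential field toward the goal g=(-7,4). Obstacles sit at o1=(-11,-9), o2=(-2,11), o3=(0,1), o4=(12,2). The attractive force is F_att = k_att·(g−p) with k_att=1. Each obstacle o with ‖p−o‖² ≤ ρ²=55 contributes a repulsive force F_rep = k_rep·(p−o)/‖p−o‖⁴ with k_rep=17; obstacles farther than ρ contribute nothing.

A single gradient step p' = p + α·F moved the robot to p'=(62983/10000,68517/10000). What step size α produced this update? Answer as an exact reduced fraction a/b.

α = 1/20

F_att = 1·(g−p) = 1·(-14,-3) = (-14.0000,-3.0000)
o1: d²=580 > ρ²=55 → inactive
o2: d²=97 > ρ²=55 → inactive
o3: d²=85 > ρ²=55 → inactive
o4: d²=50 ≤ ρ²=55; F_rep = 17·(-5,5)/50² = (-0.0340,0.0340)
F = F_att + ΣF_rep = (-14.0340,-2.9660)
Δp = p'−p = (-0.7017,-0.1483); α = Δx/Fx = (-7017/10000) / (-7017/500) = 1/20
check: Δy/Fy = (-1483/10000) / (-1483/500) = 1/20 ✓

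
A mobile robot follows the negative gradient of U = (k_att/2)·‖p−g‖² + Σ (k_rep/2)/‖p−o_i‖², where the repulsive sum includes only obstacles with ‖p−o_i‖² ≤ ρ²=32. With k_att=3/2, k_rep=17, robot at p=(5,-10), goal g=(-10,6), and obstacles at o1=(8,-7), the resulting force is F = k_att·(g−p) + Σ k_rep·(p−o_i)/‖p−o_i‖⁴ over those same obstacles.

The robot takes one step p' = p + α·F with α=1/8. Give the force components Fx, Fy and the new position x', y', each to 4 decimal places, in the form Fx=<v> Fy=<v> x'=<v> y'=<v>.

F_att = 3/2·(g−p) = 3/2·(-15,16) = (-22.5000,24.0000)
o1: d²=18 ≤ ρ²=32; F_rep = 17·(-3,-3)/18² = (-0.1574,-0.1574)
F = F_att + ΣF_rep = (-22.6574,23.8426)
p' = p + 1/8·F = (2.1678,-7.0197)

Fx=-22.6574 Fy=23.8426 x'=2.1678 y'=-7.0197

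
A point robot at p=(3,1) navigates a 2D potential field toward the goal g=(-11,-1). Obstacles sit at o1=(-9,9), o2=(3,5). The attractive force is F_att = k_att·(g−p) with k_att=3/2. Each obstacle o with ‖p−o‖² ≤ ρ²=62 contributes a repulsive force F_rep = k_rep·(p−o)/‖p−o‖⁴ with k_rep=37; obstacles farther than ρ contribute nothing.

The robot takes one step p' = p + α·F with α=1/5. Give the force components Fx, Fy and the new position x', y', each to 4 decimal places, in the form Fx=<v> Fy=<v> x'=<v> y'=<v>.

Fx=-21.0000 Fy=-3.5781 x'=-1.2000 y'=0.2844

F_att = 3/2·(g−p) = 3/2·(-14,-2) = (-21.0000,-3.0000)
o1: d²=208 > ρ²=62 → inactive
o2: d²=16 ≤ ρ²=62; F_rep = 37·(0,-4)/16² = (0.0000,-0.5781)
F = F_att + ΣF_rep = (-21.0000,-3.5781)
p' = p + 1/5·F = (-1.2000,0.2844)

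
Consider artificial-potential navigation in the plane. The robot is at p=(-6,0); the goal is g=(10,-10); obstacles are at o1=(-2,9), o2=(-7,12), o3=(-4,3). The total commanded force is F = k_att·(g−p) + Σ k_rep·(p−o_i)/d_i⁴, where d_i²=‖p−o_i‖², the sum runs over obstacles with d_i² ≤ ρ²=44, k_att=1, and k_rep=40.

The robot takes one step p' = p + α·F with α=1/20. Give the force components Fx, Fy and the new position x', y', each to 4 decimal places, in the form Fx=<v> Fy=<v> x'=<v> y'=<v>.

F_att = 1·(g−p) = 1·(16,-10) = (16.0000,-10.0000)
o1: d²=97 > ρ²=44 → inactive
o2: d²=145 > ρ²=44 → inactive
o3: d²=13 ≤ ρ²=44; F_rep = 40·(-2,-3)/13² = (-0.4734,-0.7101)
F = F_att + ΣF_rep = (15.5266,-10.7101)
p' = p + 1/20·F = (-5.2237,-0.5355)

Fx=15.5266 Fy=-10.7101 x'=-5.2237 y'=-0.5355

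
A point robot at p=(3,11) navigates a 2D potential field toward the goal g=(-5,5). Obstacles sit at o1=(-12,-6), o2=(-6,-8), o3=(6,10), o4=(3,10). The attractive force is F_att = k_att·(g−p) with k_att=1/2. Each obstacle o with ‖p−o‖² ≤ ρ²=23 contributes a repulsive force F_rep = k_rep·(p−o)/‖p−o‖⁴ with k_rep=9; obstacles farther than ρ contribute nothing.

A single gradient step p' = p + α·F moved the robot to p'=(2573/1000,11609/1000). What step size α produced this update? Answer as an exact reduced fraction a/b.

F_att = 1/2·(g−p) = 1/2·(-8,-6) = (-4.0000,-3.0000)
o1: d²=514 > ρ²=23 → inactive
o2: d²=442 > ρ²=23 → inactive
o3: d²=10 ≤ ρ²=23; F_rep = 9·(-3,1)/10² = (-0.2700,0.0900)
o4: d²=1 ≤ ρ²=23; F_rep = 9·(0,1)/1² = (0.0000,9.0000)
F = F_att + ΣF_rep = (-4.2700,6.0900)
Δp = p'−p = (-0.4270,0.6090); α = Δx/Fx = (-427/1000) / (-427/100) = 1/10
check: Δy/Fy = (609/1000) / (609/100) = 1/10 ✓

α = 1/10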